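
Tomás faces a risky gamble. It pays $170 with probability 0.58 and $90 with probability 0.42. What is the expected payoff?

EV = 0.58 × 170 + 0.42 × 90 = 98.6 + 37.8 = 136.4

$136.40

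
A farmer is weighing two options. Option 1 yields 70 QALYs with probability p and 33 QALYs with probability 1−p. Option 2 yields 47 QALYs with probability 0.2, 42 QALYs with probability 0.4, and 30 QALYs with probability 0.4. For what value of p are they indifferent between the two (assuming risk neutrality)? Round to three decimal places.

p = 0.141

EV(Option 2) = 0.2 × 47 + 0.4 × 42 + 0.4 × 30 = 9.4 + 16.8 + 12 = 38.2
p·70 + (1−p)·33 = 38.2
37p + 33 = 38.2
p = (38.2 − 33) / 37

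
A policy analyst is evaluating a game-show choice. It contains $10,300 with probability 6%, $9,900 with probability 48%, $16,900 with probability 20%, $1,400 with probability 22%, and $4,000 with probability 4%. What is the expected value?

EV = 0.06 × 10300 + 0.48 × 9900 + 0.2 × 16900 + 0.22 × 1400 + 0.04 × 4000 = 618 + 4752 + 3380 + 308 + 160 = 9218

$9,218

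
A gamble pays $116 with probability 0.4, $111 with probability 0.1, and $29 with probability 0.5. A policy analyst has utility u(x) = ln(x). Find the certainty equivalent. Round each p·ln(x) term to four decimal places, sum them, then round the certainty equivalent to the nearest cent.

$57.74

E[u] = 0.4·ln(116) + 0.1·ln(111) + 0.5·ln(29) = 1.9014 + 0.4710 + 1.6836 = 4.0560
CE = e^4.0560 ≈ 57.74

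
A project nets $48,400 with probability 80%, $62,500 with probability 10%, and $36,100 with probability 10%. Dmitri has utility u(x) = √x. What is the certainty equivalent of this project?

$48,400

E[u] = 0.8·√48400 + 0.1·√62500 + 0.1·√36100 = 0.8·220 + 0.1·250 + 0.1·190 = 220
CE = (220)² = 48400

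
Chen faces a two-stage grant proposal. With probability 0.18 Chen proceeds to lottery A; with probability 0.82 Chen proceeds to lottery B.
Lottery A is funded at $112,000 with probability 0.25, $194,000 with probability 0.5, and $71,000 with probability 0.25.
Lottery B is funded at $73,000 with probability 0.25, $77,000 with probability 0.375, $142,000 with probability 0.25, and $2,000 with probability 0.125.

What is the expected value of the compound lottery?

EV(A) = 0.25 × 112000 + 0.5 × 194000 + 0.25 × 71000 = 28000 + 97000 + 17750 = 142750
EV(B) = 0.25 × 73000 + 0.375 × 77000 + 0.25 × 142000 + 0.125 × 2000 = 18250 + 28875 + 35500 + 250 = 82875
Overall = 0.18 × 142750 + 0.82 × 82875 = 25695 + 67957.5 = 93652.5

$93,652.50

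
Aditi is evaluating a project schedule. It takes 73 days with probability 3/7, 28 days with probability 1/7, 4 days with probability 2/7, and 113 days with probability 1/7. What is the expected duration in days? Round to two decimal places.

52.57 days

EV = 3/7 × 73 + 1/7 × 28 + 2/7 × 4 + 1/7 × 113 = 31.2857 + 4 + 1.1429 + 16.1429 = 52.5714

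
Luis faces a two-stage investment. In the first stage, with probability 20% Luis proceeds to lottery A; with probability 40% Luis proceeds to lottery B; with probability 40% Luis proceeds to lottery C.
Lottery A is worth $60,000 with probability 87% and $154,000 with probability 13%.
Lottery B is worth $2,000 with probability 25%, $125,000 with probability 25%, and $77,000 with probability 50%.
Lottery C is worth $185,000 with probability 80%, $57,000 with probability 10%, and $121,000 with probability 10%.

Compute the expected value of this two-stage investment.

$108,864

EV(A) = 0.87 × 60000 + 0.13 × 154000 = 52200 + 20020 = 72220
EV(B) = 0.25 × 2000 + 0.25 × 125000 + 0.5 × 77000 = 500 + 31250 + 38500 = 70250
EV(C) = 0.8 × 185000 + 0.1 × 57000 + 0.1 × 121000 = 148000 + 5700 + 12100 = 165800
Overall = 0.2 × 72220 + 0.4 × 70250 + 0.4 × 165800 = 14444 + 28100 + 66320 = 108864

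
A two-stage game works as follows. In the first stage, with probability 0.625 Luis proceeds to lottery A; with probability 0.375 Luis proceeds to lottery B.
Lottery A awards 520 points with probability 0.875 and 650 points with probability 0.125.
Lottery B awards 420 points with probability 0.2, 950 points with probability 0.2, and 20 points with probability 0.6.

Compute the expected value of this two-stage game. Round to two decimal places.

442.41 points

EV(A) = 0.875 × 520 + 0.125 × 650 = 455 + 81.25 = 536.25
EV(B) = 0.2 × 420 + 0.2 × 950 + 0.6 × 20 = 84 + 190 + 12 = 286
Overall = 0.625 × 536.25 + 0.375 × 286 = 335.15625 + 107.25 = 442.40625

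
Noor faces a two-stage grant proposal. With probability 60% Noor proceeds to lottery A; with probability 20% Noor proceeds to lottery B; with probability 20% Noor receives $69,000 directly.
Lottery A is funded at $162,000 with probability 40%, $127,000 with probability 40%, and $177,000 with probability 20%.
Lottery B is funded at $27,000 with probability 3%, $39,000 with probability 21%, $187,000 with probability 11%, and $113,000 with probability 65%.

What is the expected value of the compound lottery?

$125,004

EV(A) = 0.4 × 162000 + 0.4 × 127000 + 0.2 × 177000 = 64800 + 50800 + 35400 = 151000
EV(B) = 0.03 × 27000 + 0.21 × 39000 + 0.11 × 187000 + 0.65 × 113000 = 810 + 8190 + 20570 + 73450 = 103020
Branch C: 69000 (certain)
Overall = 0.6 × 151000 + 0.2 × 103020 + 0.2 × 69000 = 90600 + 20604 + 13800 = 125004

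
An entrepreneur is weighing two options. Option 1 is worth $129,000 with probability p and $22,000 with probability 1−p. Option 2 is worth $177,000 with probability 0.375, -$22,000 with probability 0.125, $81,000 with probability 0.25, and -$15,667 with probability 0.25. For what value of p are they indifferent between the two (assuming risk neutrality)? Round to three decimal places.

EV(Option 2) = 0.375 × 177000 + 0.125 × (-22000) + 0.25 × 81000 + 0.25 × (-15667) = 66375 − 2750 + 20250 − 3916.75 = 79958.25
p·129000 + (1−p)·22000 = 79958.25
107000p + 22000 = 79958.25
p = (79958.25 − 22000) / 107000

p = 0.542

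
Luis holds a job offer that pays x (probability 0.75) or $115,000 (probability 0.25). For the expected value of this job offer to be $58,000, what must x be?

0.75·x + 0.25·115000 = 58000
0.75·x = 58000 − 28750 = 29250
x = 29250 / 0.75 = 39000

x = $39,000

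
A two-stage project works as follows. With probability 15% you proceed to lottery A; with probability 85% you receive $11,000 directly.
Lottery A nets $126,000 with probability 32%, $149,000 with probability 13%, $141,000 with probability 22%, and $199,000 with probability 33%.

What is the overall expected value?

EV(A) = 0.32 × 126000 + 0.13 × 149000 + 0.22 × 141000 + 0.33 × 199000 = 40320 + 19370 + 31020 + 65670 = 156380
Branch B: 11000 (certain)
Overall = 0.15 × 156380 + 0.85 × 11000 = 23457 + 9350 = 32807

$32,807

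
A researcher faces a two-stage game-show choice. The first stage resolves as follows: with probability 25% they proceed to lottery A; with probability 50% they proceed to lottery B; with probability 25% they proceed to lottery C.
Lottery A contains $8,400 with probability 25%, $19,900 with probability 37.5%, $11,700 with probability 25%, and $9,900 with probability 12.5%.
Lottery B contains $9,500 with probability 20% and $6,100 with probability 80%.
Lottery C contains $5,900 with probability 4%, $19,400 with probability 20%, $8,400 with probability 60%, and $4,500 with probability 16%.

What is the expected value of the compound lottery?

$9,290.25

EV(A) = 0.25 × 8400 + 0.375 × 19900 + 0.25 × 11700 + 0.125 × 9900 = 2100 + 7462.5 + 2925 + 1237.5 = 13725
EV(B) = 0.2 × 9500 + 0.8 × 6100 = 1900 + 4880 = 6780
EV(C) = 0.04 × 5900 + 0.2 × 19400 + 0.6 × 8400 + 0.16 × 4500 = 236 + 3880 + 5040 + 720 = 9876
Overall = 0.25 × 13725 + 0.5 × 6780 + 0.25 × 9876 = 3431.25 + 3390 + 2469 = 9290.25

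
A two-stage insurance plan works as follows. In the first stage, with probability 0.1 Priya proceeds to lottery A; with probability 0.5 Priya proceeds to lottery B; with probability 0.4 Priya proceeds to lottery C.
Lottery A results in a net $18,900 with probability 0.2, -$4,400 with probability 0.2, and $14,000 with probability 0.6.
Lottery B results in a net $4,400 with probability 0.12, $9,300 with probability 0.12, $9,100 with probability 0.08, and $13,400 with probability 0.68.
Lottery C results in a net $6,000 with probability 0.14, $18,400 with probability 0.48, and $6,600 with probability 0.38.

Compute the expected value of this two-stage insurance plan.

EV(A) = 0.2 × 18900 + 0.2 × (-4400) + 0.6 × 14000 = 3780 − 880 + 8400 = 11300
EV(B) = 0.12 × 4400 + 0.12 × 9300 + 0.08 × 9100 + 0.68 × 13400 = 528 + 1116 + 728 + 9112 = 11484
EV(C) = 0.14 × 6000 + 0.48 × 18400 + 0.38 × 6600 = 840 + 8832 + 2508 = 12180
Overall = 0.1 × 11300 + 0.5 × 11484 + 0.4 × 12180 = 1130 + 5742 + 4872 = 11744

$11,744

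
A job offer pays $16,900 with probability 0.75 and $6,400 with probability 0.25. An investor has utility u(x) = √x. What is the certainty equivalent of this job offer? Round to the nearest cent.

E[u] = 0.75·√16900 + 0.25·√6400 = 0.75·130 + 0.25·80 = 117.5
CE = (117.5)² = 13806.25

$13,806.25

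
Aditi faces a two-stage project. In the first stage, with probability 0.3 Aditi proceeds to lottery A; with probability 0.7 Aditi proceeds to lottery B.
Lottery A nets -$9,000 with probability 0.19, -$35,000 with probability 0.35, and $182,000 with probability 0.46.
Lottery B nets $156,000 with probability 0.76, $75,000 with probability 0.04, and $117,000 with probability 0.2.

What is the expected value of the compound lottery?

EV(A) = 0.19 × (-9000) + 0.35 × (-35000) + 0.46 × 182000 = -1710 − 12250 + 83720 = 69760
EV(B) = 0.76 × 156000 + 0.04 × 75000 + 0.2 × 117000 = 118560 + 3000 + 23400 = 144960
Overall = 0.3 × 69760 + 0.7 × 144960 = 20928 + 101472 = 122400

$122,400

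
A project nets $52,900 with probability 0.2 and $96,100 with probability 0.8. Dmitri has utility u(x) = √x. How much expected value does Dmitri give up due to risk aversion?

E[u] = 0.2·√52900 + 0.8·√96100 = 0.2·230 + 0.8·310 = 294
CE = (294)² = 86436
Risk premium = EV − CE = 87460 − 86436 = 1024

$1,024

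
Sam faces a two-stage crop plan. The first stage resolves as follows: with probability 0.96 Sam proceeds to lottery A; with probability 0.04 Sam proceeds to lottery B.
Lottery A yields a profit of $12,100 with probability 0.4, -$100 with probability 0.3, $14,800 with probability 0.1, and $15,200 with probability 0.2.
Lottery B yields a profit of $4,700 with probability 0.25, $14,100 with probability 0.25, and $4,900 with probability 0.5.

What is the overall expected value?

EV(A) = 0.4 × 12100 + 0.3 × (-100) + 0.1 × 14800 + 0.2 × 15200 = 4840 − 30 + 1480 + 3040 = 9330
EV(B) = 0.25 × 4700 + 0.25 × 14100 + 0.5 × 4900 = 1175 + 3525 + 2450 = 7150
Overall = 0.96 × 9330 + 0.04 × 7150 = 8956.8 + 286 = 9242.8

$9,242.80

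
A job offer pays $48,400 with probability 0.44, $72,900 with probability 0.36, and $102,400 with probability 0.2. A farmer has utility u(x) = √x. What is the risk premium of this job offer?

$1,456

E[u] = 0.44·√48400 + 0.36·√72900 + 0.2·√102400 = 0.44·220 + 0.36·270 + 0.2·320 = 258
CE = (258)² = 66564
Risk premium = EV − CE = 68020 − 66564 = 1456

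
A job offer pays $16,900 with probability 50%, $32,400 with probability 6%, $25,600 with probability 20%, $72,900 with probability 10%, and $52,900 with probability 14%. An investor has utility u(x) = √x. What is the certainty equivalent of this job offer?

E[u] = 0.5·√16900 + 0.06·√32400 + 0.2·√25600 + 0.1·√72900 + 0.14·√52900 = 0.5·130 + 0.06·180 + 0.2·160 + 0.1·270 + 0.14·230 = 167
CE = (167)² = 27889

$27,889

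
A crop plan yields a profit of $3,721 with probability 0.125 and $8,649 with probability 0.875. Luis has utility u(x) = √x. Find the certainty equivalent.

$7,921

E[u] = 0.125·√3721 + 0.875·√8649 = 0.125·61 + 0.875·93 = 89
CE = (89)² = 7921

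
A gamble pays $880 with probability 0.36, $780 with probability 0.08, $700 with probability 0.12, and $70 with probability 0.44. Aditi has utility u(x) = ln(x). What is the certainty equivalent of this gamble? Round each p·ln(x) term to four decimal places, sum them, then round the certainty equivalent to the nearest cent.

E[u] = 0.36·ln(880) + 0.08·ln(780) + 0.12·ln(700) + 0.44·ln(70) = 2.4408 + 0.5327 + 0.7861 + 1.8693 = 5.6289
CE = e^5.6289 ≈ 278.36

$278.36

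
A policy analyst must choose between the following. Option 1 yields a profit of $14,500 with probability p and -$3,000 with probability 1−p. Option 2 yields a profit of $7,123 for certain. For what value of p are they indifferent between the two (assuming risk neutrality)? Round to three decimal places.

p = 0.578

p·14500 + (1−p)·(-3000) = 7123
17500p − 3000 = 7123
p = (7123 + 3000) / 17500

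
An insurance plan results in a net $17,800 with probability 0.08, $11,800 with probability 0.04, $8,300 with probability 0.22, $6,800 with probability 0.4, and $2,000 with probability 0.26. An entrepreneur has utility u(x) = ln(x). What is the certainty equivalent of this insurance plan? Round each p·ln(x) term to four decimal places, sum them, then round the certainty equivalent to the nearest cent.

E[u] = 0.08·ln(17800) + 0.04·ln(11800) + 0.22·ln(8300) + 0.4·ln(6800) + 0.26·ln(2000) = 0.7830 + 0.3750 + 1.9853 + 3.5299 + 1.9762 = 8.6494
CE = e^8.6494 ≈ 5706.72

$5,706.72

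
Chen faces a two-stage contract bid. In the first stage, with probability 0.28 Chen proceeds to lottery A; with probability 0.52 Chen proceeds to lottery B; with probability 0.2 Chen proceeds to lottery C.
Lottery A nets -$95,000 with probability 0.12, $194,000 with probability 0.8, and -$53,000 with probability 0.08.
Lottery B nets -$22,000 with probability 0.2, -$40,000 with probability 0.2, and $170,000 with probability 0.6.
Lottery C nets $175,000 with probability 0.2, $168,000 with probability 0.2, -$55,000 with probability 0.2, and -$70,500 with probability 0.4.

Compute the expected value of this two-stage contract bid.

EV(A) = 0.12 × (-95000) + 0.8 × 194000 + 0.08 × (-53000) = -11400 + 155200 − 4240 = 139560
EV(B) = 0.2 × (-22000) + 0.2 × (-40000) + 0.6 × 170000 = -4400 − 8000 + 102000 = 89600
EV(C) = 0.2 × 175000 + 0.2 × 168000 + 0.2 × (-55000) + 0.4 × (-70500) = 35000 + 33600 − 11000 − 28200 = 29400
Overall = 0.28 × 139560 + 0.52 × 89600 + 0.2 × 29400 = 39076.8 + 46592 + 5880 = 91548.8

$91,548.80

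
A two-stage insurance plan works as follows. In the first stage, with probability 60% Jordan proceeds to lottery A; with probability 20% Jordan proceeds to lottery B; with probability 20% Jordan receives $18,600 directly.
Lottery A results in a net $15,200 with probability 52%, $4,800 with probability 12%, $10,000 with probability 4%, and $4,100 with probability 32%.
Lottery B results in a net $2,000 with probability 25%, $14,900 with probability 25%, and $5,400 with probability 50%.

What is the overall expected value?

EV(A) = 0.52 × 15200 + 0.12 × 4800 + 0.04 × 10000 + 0.32 × 4100 = 7904 + 576 + 400 + 1312 = 10192
EV(B) = 0.25 × 2000 + 0.25 × 14900 + 0.5 × 5400 = 500 + 3725 + 2700 = 6925
Branch C: 18600 (certain)
Overall = 0.6 × 10192 + 0.2 × 6925 + 0.2 × 18600 = 6115.2 + 1385 + 3720 = 11220.2

$11,220.20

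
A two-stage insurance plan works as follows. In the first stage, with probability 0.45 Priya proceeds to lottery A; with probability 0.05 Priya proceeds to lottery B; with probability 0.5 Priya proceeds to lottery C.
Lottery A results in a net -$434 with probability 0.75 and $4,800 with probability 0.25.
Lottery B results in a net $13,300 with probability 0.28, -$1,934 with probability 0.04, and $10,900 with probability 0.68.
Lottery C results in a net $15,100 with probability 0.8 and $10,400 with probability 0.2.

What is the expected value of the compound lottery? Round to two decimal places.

$8,026.46

EV(A) = 0.75 × (-434) + 0.25 × 4800 = -325.5 + 1200 = 874.5
EV(B) = 0.28 × 13300 + 0.04 × (-1934) + 0.68 × 10900 = 3724 − 77.36 + 7412 = 11058.64
EV(C) = 0.8 × 15100 + 0.2 × 10400 = 12080 + 2080 = 14160
Overall = 0.45 × 874.5 + 0.05 × 11058.64 + 0.5 × 14160 = 393.525 + 552.932 + 7080 = 8026.457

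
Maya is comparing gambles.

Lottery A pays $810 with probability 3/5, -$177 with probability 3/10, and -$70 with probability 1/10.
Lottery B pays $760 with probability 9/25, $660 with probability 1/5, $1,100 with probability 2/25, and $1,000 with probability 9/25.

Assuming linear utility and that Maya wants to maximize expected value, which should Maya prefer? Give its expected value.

Lottery A = 3/5 × 810 + 3/10 × (-177) + 1/10 × (-70) = 486 − 53.1 − 7 = 425.9
Lottery B = 9/25 × 760 + 1/5 × 660 + 2/25 × 1100 + 9/25 × 1000 = 273.6 + 132 + 88 + 360 = 853.6

Lottery B ($853.60)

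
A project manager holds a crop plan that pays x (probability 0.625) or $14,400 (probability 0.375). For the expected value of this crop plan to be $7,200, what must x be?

0.625·x + 0.375·14400 = 7200
0.625·x = 7200 − 5400 = 1800
x = 1800 / 0.625 = 2880

x = $2,880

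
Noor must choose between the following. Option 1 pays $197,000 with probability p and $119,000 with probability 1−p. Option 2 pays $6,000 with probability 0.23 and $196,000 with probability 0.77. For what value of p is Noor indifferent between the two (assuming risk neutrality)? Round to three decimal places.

p = 0.427

EV(Option 2) = 0.23 × 6000 + 0.77 × 196000 = 1380 + 150920 = 152300
p·197000 + (1−p)·119000 = 152300
78000p + 119000 = 152300
p = (152300 − 119000) / 78000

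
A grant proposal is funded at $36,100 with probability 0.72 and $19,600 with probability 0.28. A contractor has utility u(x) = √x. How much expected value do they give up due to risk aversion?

$504

E[u] = 0.72·√36100 + 0.28·√19600 = 0.72·190 + 0.28·140 = 176
CE = (176)² = 30976
Risk premium = EV − CE = 31480 − 30976 = 504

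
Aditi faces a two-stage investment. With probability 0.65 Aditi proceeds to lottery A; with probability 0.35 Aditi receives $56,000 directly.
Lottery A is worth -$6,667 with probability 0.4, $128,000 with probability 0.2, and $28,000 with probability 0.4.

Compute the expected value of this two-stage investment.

$41,786.58

EV(A) = 0.4 × (-6667) + 0.2 × 128000 + 0.4 × 28000 = -2666.8 + 25600 + 11200 = 34133.2
Branch B: 56000 (certain)
Overall = 0.65 × 34133.2 + 0.35 × 56000 = 22186.58 + 19600 = 41786.58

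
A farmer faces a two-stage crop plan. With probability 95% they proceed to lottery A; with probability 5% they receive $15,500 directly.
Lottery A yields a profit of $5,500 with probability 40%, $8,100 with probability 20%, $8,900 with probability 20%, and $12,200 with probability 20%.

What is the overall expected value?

EV(A) = 0.4 × 5500 + 0.2 × 8100 + 0.2 × 8900 + 0.2 × 12200 = 2200 + 1620 + 1780 + 2440 = 8040
Branch B: 15500 (certain)
Overall = 0.95 × 8040 + 0.05 × 15500 = 7638 + 775 = 8413

$8,413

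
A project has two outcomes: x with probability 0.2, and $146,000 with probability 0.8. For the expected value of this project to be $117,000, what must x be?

0.2·x + 0.8·146000 = 117000
0.2·x = 117000 − 116800 = 200
x = 200 / 0.2 = 1000

x = $1,000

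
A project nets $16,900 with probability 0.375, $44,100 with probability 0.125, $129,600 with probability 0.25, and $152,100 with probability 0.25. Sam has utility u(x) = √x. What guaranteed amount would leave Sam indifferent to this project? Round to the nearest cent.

E[u] = 0.375·√16900 + 0.125·√44100 + 0.25·√129600 + 0.25·√152100 = 0.375·130 + 0.125·210 + 0.25·360 + 0.25·390 = 262.5
CE = (262.5)² = 68906.25

$68,906.25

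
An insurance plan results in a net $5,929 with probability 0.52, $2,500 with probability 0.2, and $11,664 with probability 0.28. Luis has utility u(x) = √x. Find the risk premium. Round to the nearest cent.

E[u] = 0.52·√5929 + 0.2·√2500 + 0.28·√11664 = 0.52·77 + 0.2·50 + 0.28·108 = 80.28
CE = (80.28)² = 6444.8784
Risk premium = EV − CE = 6849 − 6444.8784 = 404.1216

$404.12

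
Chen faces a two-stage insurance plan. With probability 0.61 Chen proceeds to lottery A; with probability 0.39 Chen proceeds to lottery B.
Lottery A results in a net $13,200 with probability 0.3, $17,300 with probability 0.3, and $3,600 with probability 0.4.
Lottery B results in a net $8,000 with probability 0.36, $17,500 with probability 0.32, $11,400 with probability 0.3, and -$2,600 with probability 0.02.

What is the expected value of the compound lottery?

$11,080.62

EV(A) = 0.3 × 13200 + 0.3 × 17300 + 0.4 × 3600 = 3960 + 5190 + 1440 = 10590
EV(B) = 0.36 × 8000 + 0.32 × 17500 + 0.3 × 11400 + 0.02 × (-2600) = 2880 + 5600 + 3420 − 52 = 11848
Overall = 0.61 × 10590 + 0.39 × 11848 = 6459.9 + 4620.72 = 11080.62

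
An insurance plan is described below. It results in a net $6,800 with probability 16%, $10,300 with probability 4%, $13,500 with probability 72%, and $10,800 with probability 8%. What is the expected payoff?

$12,084

EV = 0.16 × 6800 + 0.04 × 10300 + 0.72 × 13500 + 0.08 × 10800 = 1088 + 412 + 9720 + 864 = 12084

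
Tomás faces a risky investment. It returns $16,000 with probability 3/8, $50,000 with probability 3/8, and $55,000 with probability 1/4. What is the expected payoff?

EV = 3/8 × 16000 + 3/8 × 50000 + 1/4 × 55000 = 6000 + 18750 + 13750 = 38500

$38,500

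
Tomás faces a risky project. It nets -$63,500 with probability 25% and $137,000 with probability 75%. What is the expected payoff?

$86,875

EV = 0.25 × (-63500) + 0.75 × 137000 = -15875 + 102750 = 86875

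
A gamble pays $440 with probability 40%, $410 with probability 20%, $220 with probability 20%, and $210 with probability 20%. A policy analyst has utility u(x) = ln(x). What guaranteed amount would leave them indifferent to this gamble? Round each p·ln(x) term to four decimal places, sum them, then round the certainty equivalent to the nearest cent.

E[u] = 0.4·ln(440) + 0.2·ln(410) + 0.2·ln(220) + 0.2·ln(210) = 2.4347 + 1.2032 + 1.0787 + 1.0694 = 5.7860
CE = e^5.7860 ≈ 325.71

$325.71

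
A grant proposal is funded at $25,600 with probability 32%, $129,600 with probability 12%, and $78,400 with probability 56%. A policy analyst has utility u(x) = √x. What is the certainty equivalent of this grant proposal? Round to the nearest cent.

E[u] = 0.32·√25600 + 0.12·√129600 + 0.56·√78400 = 0.32·160 + 0.12·360 + 0.56·280 = 251.2
CE = (251.2)² = 63101.44

$63,101.44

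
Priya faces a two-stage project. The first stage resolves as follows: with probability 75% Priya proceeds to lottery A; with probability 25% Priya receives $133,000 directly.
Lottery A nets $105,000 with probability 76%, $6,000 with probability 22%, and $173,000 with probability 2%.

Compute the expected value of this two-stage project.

$96,685

EV(A) = 0.76 × 105000 + 0.22 × 6000 + 0.02 × 173000 = 79800 + 1320 + 3460 = 84580
Branch B: 133000 (certain)
Overall = 0.75 × 84580 + 0.25 × 133000 = 63435 + 33250 = 96685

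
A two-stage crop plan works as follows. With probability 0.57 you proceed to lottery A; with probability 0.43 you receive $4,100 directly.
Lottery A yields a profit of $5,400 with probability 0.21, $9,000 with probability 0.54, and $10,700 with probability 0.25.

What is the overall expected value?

EV(A) = 0.21 × 5400 + 0.54 × 9000 + 0.25 × 10700 = 1134 + 4860 + 2675 = 8669
Branch B: 4100 (certain)
Overall = 0.57 × 8669 + 0.43 × 4100 = 4941.33 + 1763 = 6704.33

$6,704.33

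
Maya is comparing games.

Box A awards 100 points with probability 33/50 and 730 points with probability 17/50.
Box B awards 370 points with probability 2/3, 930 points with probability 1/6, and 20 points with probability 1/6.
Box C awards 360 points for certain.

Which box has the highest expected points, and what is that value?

Box A = 33/50 × 100 + 17/50 × 730 = 66 + 248.2 = 314.2
Box B = 2/3 × 370 + 1/6 × 930 + 1/6 × 20 = 246.6667 + 155 + 3.3333 = 405
Box C: 360 (certain)

Box B (405 points)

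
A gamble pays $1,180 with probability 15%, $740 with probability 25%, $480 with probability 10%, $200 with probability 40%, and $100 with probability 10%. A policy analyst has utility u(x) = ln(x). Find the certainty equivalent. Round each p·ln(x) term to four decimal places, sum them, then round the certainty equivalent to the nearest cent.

E[u] = 0.15·ln(1180) + 0.25·ln(740) + 0.1·ln(480) + 0.4·ln(200) + 0.1·ln(100) = 1.0610 + 1.6517 + 0.6174 + 2.1193 + 0.4605 = 5.9099
CE = e^5.9099 ≈ 368.67

$368.67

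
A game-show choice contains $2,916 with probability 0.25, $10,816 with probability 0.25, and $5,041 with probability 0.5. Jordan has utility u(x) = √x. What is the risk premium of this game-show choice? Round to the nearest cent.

$328.50

E[u] = 0.25·√2916 + 0.25·√10816 + 0.5·√5041 = 0.25·54 + 0.25·104 + 0.5·71 = 75
CE = (75)² = 5625
Risk premium = EV − CE = 5953.5 − 5625 = 328.5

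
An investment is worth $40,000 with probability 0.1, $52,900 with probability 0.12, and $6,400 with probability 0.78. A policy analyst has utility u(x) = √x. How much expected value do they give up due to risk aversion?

$3,240

E[u] = 0.1·√40000 + 0.12·√52900 + 0.78·√6400 = 0.1·200 + 0.12·230 + 0.78·80 = 110
CE = (110)² = 12100
Risk premium = EV − CE = 15340 − 12100 = 3240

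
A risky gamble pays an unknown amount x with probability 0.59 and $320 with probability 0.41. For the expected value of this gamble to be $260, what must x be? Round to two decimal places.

0.59·x + 0.41·320 = 260
0.59·x = 260 − 131.2 = 128.8
x = 128.8 / 0.59 = 218.3051

x = $218.31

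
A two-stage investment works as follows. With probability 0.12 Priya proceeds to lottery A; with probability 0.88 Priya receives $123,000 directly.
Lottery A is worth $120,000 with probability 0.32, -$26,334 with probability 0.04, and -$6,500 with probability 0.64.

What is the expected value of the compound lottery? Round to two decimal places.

$112,222.40

EV(A) = 0.32 × 120000 + 0.04 × (-26334) + 0.64 × (-6500) = 38400 − 1053.36 − 4160 = 33186.64
Branch B: 123000 (certain)
Overall = 0.12 × 33186.64 + 0.88 × 123000 = 3982.3968 + 108240 = 112222.3968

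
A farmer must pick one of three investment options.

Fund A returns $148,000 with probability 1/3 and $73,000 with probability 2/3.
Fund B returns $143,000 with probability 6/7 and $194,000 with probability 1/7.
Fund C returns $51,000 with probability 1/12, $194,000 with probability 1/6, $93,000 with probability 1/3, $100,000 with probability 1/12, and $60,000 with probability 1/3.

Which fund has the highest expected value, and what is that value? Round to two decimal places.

Fund A = 1/3 × 148000 + 2/3 × 73000 = 49333.3333 + 48666.6667 = 98000
Fund B = 6/7 × 143000 + 1/7 × 194000 = 122571.4286 + 27714.2857 = 150285.7143
Fund C = 1/12 × 51000 + 1/6 × 194000 + 1/3 × 93000 + 1/12 × 100000 + 1/3 × 60000 = 4250 + 32333.3333 + 31000 + 8333.3333 + 20000 = 95916.6667

Fund B ($150,285.71)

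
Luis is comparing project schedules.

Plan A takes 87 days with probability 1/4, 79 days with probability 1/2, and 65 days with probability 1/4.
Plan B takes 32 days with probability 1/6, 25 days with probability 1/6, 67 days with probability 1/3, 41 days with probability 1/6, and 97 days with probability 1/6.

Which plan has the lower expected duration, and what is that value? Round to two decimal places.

Plan B (54.83 days)

Plan A = 1/4 × 87 + 1/2 × 79 + 1/4 × 65 = 21.75 + 39.5 + 16.25 = 77.5
Plan B = 1/6 × 32 + 1/6 × 25 + 1/3 × 67 + 1/6 × 41 + 1/6 × 97 = 5.3333 + 4.1667 + 22.3333 + 6.8333 + 16.1667 = 54.8333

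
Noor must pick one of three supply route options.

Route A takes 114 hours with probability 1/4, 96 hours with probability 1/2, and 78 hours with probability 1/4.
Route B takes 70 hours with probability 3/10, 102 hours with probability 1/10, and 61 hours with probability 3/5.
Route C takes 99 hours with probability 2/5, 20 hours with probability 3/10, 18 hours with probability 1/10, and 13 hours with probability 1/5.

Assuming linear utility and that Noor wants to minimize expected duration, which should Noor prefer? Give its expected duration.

Route A = 1/4 × 114 + 1/2 × 96 + 1/4 × 78 = 28.5 + 48 + 19.5 = 96
Route B = 3/10 × 70 + 1/10 × 102 + 3/5 × 61 = 21 + 10.2 + 36.6 = 67.8
Route C = 2/5 × 99 + 3/10 × 20 + 1/10 × 18 + 1/5 × 13 = 39.6 + 6 + 1.8 + 2.6 = 50

Route C (50 hours)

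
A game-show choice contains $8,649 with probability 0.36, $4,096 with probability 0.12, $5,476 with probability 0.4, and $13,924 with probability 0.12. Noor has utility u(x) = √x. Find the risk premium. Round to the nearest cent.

$255.03

E[u] = 0.36·√8649 + 0.12·√4096 + 0.4·√5476 + 0.12·√13924 = 0.36·93 + 0.12·64 + 0.4·74 + 0.12·118 = 84.92
CE = (84.92)² = 7211.4064
Risk premium = EV − CE = 7466.44 − 7211.4064 = 255.0336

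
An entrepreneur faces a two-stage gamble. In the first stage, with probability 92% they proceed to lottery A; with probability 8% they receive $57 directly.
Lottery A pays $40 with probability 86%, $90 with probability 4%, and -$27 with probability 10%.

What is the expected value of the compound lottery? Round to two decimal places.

EV(A) = 0.86 × 40 + 0.04 × 90 + 0.1 × (-27) = 34.4 + 3.6 − 2.7 = 35.3
Branch B: 57 (certain)
Overall = 0.92 × 35.3 + 0.08 × 57 = 32.476 + 4.56 = 37.036

$37.04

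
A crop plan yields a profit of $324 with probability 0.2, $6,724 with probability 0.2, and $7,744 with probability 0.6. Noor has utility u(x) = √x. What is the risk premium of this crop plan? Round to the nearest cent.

E[u] = 0.2·√324 + 0.2·√6724 + 0.6·√7744 = 0.2·18 + 0.2·82 + 0.6·88 = 72.8
CE = (72.8)² = 5299.84
Risk premium = EV − CE = 6056 − 5299.84 = 756.16

$756.16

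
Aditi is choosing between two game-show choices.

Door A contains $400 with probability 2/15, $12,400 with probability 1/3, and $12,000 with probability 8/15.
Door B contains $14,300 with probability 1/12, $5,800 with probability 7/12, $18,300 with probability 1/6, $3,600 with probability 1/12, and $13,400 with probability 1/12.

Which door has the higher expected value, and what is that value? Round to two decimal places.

Door A = 2/15 × 400 + 1/3 × 12400 + 8/15 × 12000 = 53.3333 + 4133.3333 + 6400 = 10586.6667
Door B = 1/12 × 14300 + 7/12 × 5800 + 1/6 × 18300 + 1/12 × 3600 + 1/12 × 13400 = 1191.6667 + 3383.3333 + 3050 + 300 + 1116.6667 = 9041.6667

Door A ($10,586.67)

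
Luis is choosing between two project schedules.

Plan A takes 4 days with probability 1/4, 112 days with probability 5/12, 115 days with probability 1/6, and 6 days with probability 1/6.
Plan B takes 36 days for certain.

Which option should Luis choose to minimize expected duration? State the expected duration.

Plan B (36 days)

Plan A = 1/4 × 4 + 5/12 × 112 + 1/6 × 115 + 1/6 × 6 = 1 + 46.6667 + 19.1667 + 1 = 67.8333
Plan B: 36 (certain)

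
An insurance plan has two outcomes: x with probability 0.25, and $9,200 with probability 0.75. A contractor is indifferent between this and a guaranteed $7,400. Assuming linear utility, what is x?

x = $2,000

0.25·x + 0.75·9200 = 7400
0.25·x = 7400 − 6900 = 500
x = 500 / 0.25 = 2000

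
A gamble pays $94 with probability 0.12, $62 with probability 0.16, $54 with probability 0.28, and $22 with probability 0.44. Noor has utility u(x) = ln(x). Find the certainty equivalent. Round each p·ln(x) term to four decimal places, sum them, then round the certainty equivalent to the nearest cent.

$39.75

E[u] = 0.12·ln(94) + 0.16·ln(62) + 0.28·ln(54) + 0.44·ln(22) = 0.5452 + 0.6603 + 1.1169 + 1.3601 = 3.6825
CE = e^3.6825 ≈ 39.75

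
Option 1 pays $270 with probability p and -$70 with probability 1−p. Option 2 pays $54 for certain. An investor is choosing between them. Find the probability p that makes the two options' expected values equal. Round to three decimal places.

p·270 + (1−p)·(-70) = 54
340p − 70 = 54
p = (54 + 70) / 340

p = 0.365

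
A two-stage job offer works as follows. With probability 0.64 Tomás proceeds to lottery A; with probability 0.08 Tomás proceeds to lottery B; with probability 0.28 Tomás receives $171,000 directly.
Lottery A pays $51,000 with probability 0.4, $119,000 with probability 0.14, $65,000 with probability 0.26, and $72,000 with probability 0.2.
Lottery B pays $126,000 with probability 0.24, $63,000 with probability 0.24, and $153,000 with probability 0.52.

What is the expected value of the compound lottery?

EV(A) = 0.4 × 51000 + 0.14 × 119000 + 0.26 × 65000 + 0.2 × 72000 = 20400 + 16660 + 16900 + 14400 = 68360
EV(B) = 0.24 × 126000 + 0.24 × 63000 + 0.52 × 153000 = 30240 + 15120 + 79560 = 124920
Branch C: 171000 (certain)
Overall = 0.64 × 68360 + 0.08 × 124920 + 0.28 × 171000 = 43750.4 + 9993.6 + 47880 = 101624

$101,624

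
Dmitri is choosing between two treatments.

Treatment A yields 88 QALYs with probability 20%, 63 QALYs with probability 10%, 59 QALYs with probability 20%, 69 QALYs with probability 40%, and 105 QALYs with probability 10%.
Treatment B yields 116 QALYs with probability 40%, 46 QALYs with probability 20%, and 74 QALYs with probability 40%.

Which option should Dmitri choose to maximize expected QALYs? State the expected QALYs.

Treatment A = 0.2 × 88 + 0.1 × 63 + 0.2 × 59 + 0.4 × 69 + 0.1 × 105 = 17.6 + 6.3 + 11.8 + 27.6 + 10.5 = 73.8
Treatment B = 0.4 × 116 + 0.2 × 46 + 0.4 × 74 = 46.4 + 9.2 + 29.6 = 85.2

Treatment B (85.2 QALYs)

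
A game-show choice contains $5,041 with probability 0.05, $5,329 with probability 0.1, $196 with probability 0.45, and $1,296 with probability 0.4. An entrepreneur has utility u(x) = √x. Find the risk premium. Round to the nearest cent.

$396.15

E[u] = 0.05·√5041 + 0.1·√5329 + 0.45·√196 + 0.4·√1296 = 0.05·71 + 0.1·73 + 0.45·14 + 0.4·36 = 31.55
CE = (31.55)² = 995.4025
Risk premium = EV − CE = 1391.55 − 995.4025 = 396.1475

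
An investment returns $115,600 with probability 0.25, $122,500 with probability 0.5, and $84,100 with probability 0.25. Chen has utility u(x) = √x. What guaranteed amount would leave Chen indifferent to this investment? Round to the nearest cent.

$110,556.25

E[u] = 0.25·√115600 + 0.5·√122500 + 0.25·√84100 = 0.25·340 + 0.5·350 + 0.25·290 = 332.5
CE = (332.5)² = 110556.25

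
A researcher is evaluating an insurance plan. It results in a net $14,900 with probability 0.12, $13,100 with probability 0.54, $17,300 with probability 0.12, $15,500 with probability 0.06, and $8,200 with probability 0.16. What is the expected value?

$13,180

EV = 0.12 × 14900 + 0.54 × 13100 + 0.12 × 17300 + 0.06 × 15500 + 0.16 × 8200 = 1788 + 7074 + 2076 + 930 + 1312 = 13180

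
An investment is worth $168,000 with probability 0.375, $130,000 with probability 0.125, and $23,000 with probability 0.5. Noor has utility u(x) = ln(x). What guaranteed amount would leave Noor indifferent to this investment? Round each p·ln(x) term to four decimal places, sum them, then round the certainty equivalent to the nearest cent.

$60,198.34

E[u] = 0.375·ln(168000) + 0.125·ln(130000) + 0.5·ln(23000) = 4.5119 + 1.4719 + 5.0216 = 11.0054
CE = e^11.0054 ≈ 60198.34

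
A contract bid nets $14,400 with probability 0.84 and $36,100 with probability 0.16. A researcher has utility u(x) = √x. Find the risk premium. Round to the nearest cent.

$658.56

E[u] = 0.84·√14400 + 0.16·√36100 = 0.84·120 + 0.16·190 = 131.2
CE = (131.2)² = 17213.44
Risk premium = EV − CE = 17872 − 17213.44 = 658.56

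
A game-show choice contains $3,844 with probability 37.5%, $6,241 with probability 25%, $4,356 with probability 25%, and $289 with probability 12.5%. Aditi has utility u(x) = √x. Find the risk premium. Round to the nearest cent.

$329.23

E[u] = 0.375·√3844 + 0.25·√6241 + 0.25·√4356 + 0.125·√289 = 0.375·62 + 0.25·79 + 0.25·66 + 0.125·17 = 61.625
CE = (61.625)² = 3797.640625
Risk premium = EV − CE = 4126.875 − 3797.640625 = 329.234375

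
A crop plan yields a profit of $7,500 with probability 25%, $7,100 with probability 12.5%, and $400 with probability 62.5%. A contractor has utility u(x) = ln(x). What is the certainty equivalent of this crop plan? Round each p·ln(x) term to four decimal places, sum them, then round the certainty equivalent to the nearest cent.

$1,192.61

E[u] = 0.25·ln(7500) + 0.125·ln(7100) + 0.625·ln(400) = 2.2307 + 1.1085 + 3.7447 = 7.0839
CE = e^7.0839 ≈ 1192.61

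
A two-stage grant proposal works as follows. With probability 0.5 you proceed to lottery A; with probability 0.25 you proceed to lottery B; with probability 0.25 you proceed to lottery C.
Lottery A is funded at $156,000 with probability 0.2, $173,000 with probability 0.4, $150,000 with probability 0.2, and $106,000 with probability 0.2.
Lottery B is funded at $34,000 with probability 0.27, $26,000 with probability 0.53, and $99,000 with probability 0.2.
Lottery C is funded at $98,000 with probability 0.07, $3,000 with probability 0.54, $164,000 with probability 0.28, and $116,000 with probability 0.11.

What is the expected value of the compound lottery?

$103,280

EV(A) = 0.2 × 156000 + 0.4 × 173000 + 0.2 × 150000 + 0.2 × 106000 = 31200 + 69200 + 30000 + 21200 = 151600
EV(B) = 0.27 × 34000 + 0.53 × 26000 + 0.2 × 99000 = 9180 + 13780 + 19800 = 42760
EV(C) = 0.07 × 98000 + 0.54 × 3000 + 0.28 × 164000 + 0.11 × 116000 = 6860 + 1620 + 45920 + 12760 = 67160
Overall = 0.5 × 151600 + 0.25 × 42760 + 0.25 × 67160 = 75800 + 10690 + 16790 = 103280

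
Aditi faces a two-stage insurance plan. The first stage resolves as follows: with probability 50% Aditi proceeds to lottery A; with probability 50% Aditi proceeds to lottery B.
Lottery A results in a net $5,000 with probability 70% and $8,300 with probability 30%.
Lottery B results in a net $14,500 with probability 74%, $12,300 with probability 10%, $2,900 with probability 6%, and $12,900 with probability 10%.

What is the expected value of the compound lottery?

EV(A) = 0.7 × 5000 + 0.3 × 8300 = 3500 + 2490 = 5990
EV(B) = 0.74 × 14500 + 0.1 × 12300 + 0.06 × 2900 + 0.1 × 12900 = 10730 + 1230 + 174 + 1290 = 13424
Overall = 0.5 × 5990 + 0.5 × 13424 = 2995 + 6712 = 9707

$9,707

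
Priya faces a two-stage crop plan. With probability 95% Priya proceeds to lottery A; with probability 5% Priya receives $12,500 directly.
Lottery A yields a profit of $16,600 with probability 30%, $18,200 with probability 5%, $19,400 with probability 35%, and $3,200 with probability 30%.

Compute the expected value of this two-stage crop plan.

$13,583

EV(A) = 0.3 × 16600 + 0.05 × 18200 + 0.35 × 19400 + 0.3 × 3200 = 4980 + 910 + 6790 + 960 = 13640
Branch B: 12500 (certain)
Overall = 0.95 × 13640 + 0.05 × 12500 = 12958 + 625 = 13583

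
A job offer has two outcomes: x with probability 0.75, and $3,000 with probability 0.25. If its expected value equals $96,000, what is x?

0.75·x + 0.25·3000 = 96000
0.75·x = 96000 − 750 = 95250
x = 95250 / 0.75 = 127000

x = $127,000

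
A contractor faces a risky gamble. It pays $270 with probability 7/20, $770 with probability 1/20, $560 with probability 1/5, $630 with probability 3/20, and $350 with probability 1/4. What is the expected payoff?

EV = 7/20 × 270 + 1/20 × 770 + 1/5 × 560 + 3/20 × 630 + 1/4 × 350 = 94.5 + 38.5 + 112 + 94.5 + 87.5 = 427

$427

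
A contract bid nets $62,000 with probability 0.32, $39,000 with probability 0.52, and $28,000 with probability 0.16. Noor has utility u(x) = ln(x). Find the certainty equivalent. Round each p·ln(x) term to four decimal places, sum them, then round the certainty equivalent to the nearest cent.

$42,903.13

E[u] = 0.32·ln(62000) + 0.52·ln(39000) + 0.16·ln(28000) = 3.5312 + 5.4971 + 1.6384 = 10.6667
CE = e^10.6667 ≈ 42903.13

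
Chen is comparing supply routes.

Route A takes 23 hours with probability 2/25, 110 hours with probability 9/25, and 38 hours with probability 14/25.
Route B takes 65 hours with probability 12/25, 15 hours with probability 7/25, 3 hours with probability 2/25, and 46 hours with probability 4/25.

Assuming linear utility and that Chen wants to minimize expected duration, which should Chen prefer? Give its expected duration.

Route A = 2/25 × 23 + 9/25 × 110 + 14/25 × 38 = 1.84 + 39.6 + 21.28 = 62.72
Route B = 12/25 × 65 + 7/25 × 15 + 2/25 × 3 + 4/25 × 46 = 31.2 + 4.2 + 0.24 + 7.36 = 43

Route B (43 hours)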